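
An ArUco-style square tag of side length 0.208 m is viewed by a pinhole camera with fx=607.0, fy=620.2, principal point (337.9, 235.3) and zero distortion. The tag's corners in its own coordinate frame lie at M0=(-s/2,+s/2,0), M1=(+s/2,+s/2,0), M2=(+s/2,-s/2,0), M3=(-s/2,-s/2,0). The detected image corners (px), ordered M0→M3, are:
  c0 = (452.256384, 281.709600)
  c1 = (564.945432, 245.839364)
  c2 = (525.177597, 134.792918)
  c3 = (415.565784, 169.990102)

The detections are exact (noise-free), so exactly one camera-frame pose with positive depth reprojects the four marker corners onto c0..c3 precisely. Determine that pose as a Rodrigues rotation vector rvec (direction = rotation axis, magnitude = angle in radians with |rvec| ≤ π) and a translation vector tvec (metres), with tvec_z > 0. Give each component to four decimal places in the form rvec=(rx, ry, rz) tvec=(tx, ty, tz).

rvec=(-0.1377, 0.0344, -0.3023) tvec=(0.2711, -0.0490, 1.0878)

Intrinsics K: fx=607.0, fy=620.2, cx=337.9, cy=235.3
Marker side s = 0.208 m; corners in marker frame (Z=0):
  M0 = (-0.1040, +0.1040, 0)
  M1 = (+0.1040, +0.1040, 0)
  M2 = (+0.1040, -0.1040, 0)
  M3 = (-0.1040, -0.1040, 0)
Detected image corners:
  c0 = (452.256384, 281.709600) px
  c1 = (564.945432, 245.839364) px
  c2 = (525.177597, 134.792918) px
  c3 = (415.565784, 169.990102) px
Planar DLT: solve 8×8 A·h = b for H (H[2,2]=1):
  H  [+528.36228 +120.66779 +489.16011]
  H  [-173.32819 +508.66565 +207.35848]
  H  [-0.01209 -0.12895 +1.00000]
B = K⁻¹H; ‖b₁‖=0.919319, ‖b₂‖=0.919318; λ = 2/(‖b₁‖+‖b₂‖) = 1.087762, sign → tz>0 ⇒ λ=+1.087762
r₁ = λ·B[:,0] = (+0.95416,-0.29901,-0.01315); r₂ = λ·B[:,1] = (+0.29432,+0.94536,-0.14026)
r₃ = r₁×r₂ = (+0.05437,+0.12996,+0.99003); SVD([r₁ r₂ r₃]) → R = UVᵀ:
  R  [+0.95416 +0.29432 +0.05437]
  R  [-0.29901 +0.94536 +0.12996]
  R  [-0.01315 -0.14026 +0.99003]
t = (+0.27106, -0.04901, +1.08776) m
tr R = 2.889544; θ = arccos((tr R − 1)/2) = 0.333898 rad = 19.131°
axis k = ((R−Rᵀ)₃₂, (R−Rᵀ)₁₃, (R−Rᵀ)₂₁) / (2 sinθ) = (-0.412272, +0.103002, -0.905220)
rvec = θ·k = (-0.137657, +0.034392, -0.302251)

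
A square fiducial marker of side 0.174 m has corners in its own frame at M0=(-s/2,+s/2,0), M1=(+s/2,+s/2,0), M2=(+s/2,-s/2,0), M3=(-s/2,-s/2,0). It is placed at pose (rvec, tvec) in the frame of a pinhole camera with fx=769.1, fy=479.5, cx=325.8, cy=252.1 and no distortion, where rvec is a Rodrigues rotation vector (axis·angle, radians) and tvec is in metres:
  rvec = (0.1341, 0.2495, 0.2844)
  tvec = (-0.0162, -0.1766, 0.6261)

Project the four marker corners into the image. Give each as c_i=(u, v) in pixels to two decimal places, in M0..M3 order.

Intrinsics K: fx=769.1, fy=479.5, cx=325.8, cy=252.1
Marker side s = 0.174 m; corners in marker frame (Z=0):
  M0 = (-0.0870, +0.0870, 0)
  M1 = (+0.0870, +0.0870, 0)
  M2 = (+0.0870, -0.0870, 0)
  M3 = (-0.0870, -0.0870, 0)
rvec = (0.1341, 0.2495, 0.2844), |rvec| = θ = 0.40139 rad = 22.998°
Rodrigues: sinθ=0.39070, 1−cosθ=0.07948; R = I + sinθ·[k]× + (1−cosθ)·[k]×²:
    [+0.92939 -0.26032 +0.26167]
    [+0.29333 +0.95123 -0.09552]
    [-0.22404 +0.16553 +0.96042]
t = (-0.0162, -0.1766, 0.6261) m
M0: Pc = R·M0+t = (-0.11970, -0.11936, +0.65999); u = 769.1·(-0.11970)/0.65999 + 325.8 = 186.3064, v = 479.5·(-0.11936)/0.65999 + 252.1 = 165.3801
M1: Pc = R·M1+t = (+0.04201, -0.06832, +0.62101); u = 769.1·(+0.04201)/0.62101 + 325.8 = 377.8269, v = 479.5·(-0.06832)/0.62101 + 252.1 = 199.3454
M2: Pc = R·M2+t = (+0.08730, -0.23384, +0.59221); u = 769.1·(+0.08730)/0.59221 + 325.8 = 439.1825, v = 479.5·(-0.23384)/0.59221 + 252.1 = 62.7661
M3: Pc = R·M3+t = (-0.07441, -0.28488, +0.63119); u = 769.1·(-0.07441)/0.63119 + 325.8 = 235.1331, v = 479.5·(-0.28488)/0.63119 + 252.1 = 35.6862

c0=(186.31, 165.38) c1=(377.83, 199.35) c2=(439.18, 62.77) c3=(235.13, 35.69)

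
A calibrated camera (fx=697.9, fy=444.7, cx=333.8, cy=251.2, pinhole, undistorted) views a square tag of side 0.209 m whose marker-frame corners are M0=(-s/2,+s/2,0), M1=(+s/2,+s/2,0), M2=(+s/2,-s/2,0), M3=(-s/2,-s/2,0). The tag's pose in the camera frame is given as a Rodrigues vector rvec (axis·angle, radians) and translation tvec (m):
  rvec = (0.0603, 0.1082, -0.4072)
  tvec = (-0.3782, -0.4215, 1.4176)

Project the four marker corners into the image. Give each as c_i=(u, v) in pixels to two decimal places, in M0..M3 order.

c0=(123.53, 162.87) c1=(214.34, 135.49) c2=(172.24, 74.08) c3=(81.66, 102.65)

Intrinsics K: fx=697.9, fy=444.7, cx=333.8, cy=251.2
Marker side s = 0.209 m; corners in marker frame (Z=0):
  M0 = (-0.1045, +0.1045, 0)
  M1 = (+0.1045, +0.1045, 0)
  M2 = (+0.1045, -0.1045, 0)
  M3 = (-0.1045, -0.1045, 0)
rvec = (0.0603, 0.1082, -0.4072), |rvec| = θ = 0.42562 rad = 24.386°
Rodrigues: sinθ=0.41289, 1−cosθ=0.08922; R = I + sinθ·[k]× + (1−cosθ)·[k]×²:
    [+0.91257 +0.39823 +0.09287]
    [-0.39180 +0.91655 -0.08019]
    [-0.11706 +0.03680 +0.99244]
t = (-0.3782, -0.4215, 1.4176) m
M0: Pc = R·M0+t = (-0.43195, -0.28478, +1.43368); u = 697.9·(-0.43195)/1.43368 + 333.8 = 123.5316, v = 444.7·(-0.28478)/1.43368 + 251.2 = 162.8674
M1: Pc = R·M1+t = (-0.24122, -0.36666, +1.40921); u = 697.9·(-0.24122)/1.40921 + 333.8 = 214.3374, v = 444.7·(-0.36666)/1.40921 + 251.2 = 135.4932
M2: Pc = R·M2+t = (-0.32445, -0.55822, +1.40152); u = 697.9·(-0.32445)/1.40152 + 333.8 = 172.2368, v = 444.7·(-0.55822)/1.40152 + 251.2 = 74.0772
M3: Pc = R·M3+t = (-0.51518, -0.47634, +1.42599); u = 697.9·(-0.51518)/1.42599 + 333.8 = 81.6636, v = 444.7·(-0.47634)/1.42599 + 251.2 = 102.6527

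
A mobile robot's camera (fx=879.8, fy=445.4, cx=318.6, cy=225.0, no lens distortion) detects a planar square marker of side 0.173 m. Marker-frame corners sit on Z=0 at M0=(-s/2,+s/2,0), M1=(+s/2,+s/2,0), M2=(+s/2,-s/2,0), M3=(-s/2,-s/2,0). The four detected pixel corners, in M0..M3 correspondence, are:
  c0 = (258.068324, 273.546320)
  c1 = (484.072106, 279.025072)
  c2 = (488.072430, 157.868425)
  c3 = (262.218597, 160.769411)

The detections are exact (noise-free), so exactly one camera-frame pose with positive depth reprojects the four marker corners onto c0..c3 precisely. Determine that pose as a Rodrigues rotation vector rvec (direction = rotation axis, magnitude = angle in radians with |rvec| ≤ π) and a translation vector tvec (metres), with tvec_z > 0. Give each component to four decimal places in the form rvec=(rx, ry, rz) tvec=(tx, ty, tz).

Intrinsics K: fx=879.8, fy=445.4, cx=318.6, cy=225.0
Marker side s = 0.173 m; corners in marker frame (Z=0):
  M0 = (-0.0865, +0.0865, 0)
  M1 = (+0.0865, +0.0865, 0)
  M2 = (+0.0865, -0.0865, 0)
  M3 = (-0.0865, -0.0865, 0)
Detected image corners:
  c0 = (258.068324, 273.546320) px
  c1 = (484.072106, 279.025072) px
  c2 = (488.072430, 157.868425) px
  c3 = (262.218597, 160.769411) px
Planar DLT: solve 8×8 A·h = b for H (H[2,2]=1):
  H  [+1151.48305 -27.78976 +369.06457]
  H  [-82.74174 +672.77923 +217.72204]
  H  [-0.41399 -0.01130 +1.00000]
B = K⁻¹H; ‖b₁‖=1.516507, ‖b₂‖=1.516507; λ = 2/(‖b₁‖+‖b₂‖) = 0.659410, sign → tz>0 ⇒ λ=+0.659410
r₁ = λ·B[:,0] = (+0.96189,+0.01541,-0.27299); r₂ = λ·B[:,1] = (-0.01813,+0.99981,-0.00745)
r₃ = r₁×r₂ = (+0.27282,+0.01212,+0.96199); SVD([r₁ r₂ r₃]) → R = UVᵀ:
  R  [+0.96189 -0.01813 +0.27282]
  R  [+0.01541 +0.99981 +0.01212]
  R  [-0.27299 -0.00745 +0.96199]
t = (+0.03782, -0.01077, +0.65941) m
tr R = 2.923689; θ = arccos((tr R − 1)/2) = 0.277130 rad = 15.878°
axis k = ((R−Rᵀ)₃₂, (R−Rᵀ)₁₃, (R−Rᵀ)₂₁) / (2 sinθ) = (-0.035770, +0.997479, +0.061287)
rvec = θ·k = (-0.009913, +0.276431, +0.016984)

rvec=(-0.0099, 0.2764, 0.0170) tvec=(0.0378, -0.0108, 0.6594)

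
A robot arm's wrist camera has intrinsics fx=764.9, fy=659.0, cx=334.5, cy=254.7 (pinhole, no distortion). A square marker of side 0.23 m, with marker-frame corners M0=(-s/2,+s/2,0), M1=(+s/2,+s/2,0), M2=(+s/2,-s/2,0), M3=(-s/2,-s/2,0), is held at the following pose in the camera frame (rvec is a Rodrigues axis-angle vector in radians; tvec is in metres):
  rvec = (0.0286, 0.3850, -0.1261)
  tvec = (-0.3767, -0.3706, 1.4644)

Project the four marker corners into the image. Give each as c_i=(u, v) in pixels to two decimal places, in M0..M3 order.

Intrinsics K: fx=764.9, fy=659.0, cx=334.5, cy=254.7
Marker side s = 0.23 m; corners in marker frame (Z=0):
  M0 = (-0.1150, +0.1150, 0)
  M1 = (+0.1150, +0.1150, 0)
  M2 = (+0.1150, -0.1150, 0)
  M3 = (-0.1150, -0.1150, 0)
rvec = (0.0286, 0.3850, -0.1261), |rvec| = θ = 0.40613 rad = 23.270°
Rodrigues: sinθ=0.39506, 1−cosθ=0.08134; R = I + sinθ·[k]× + (1−cosθ)·[k]×²:
    [+0.91906 +0.12809 +0.37272]
    [-0.11723 +0.99175 -0.05176]
    [-0.37628 +0.00388 +0.92650]
t = (-0.3767, -0.3706, 1.4644) m
M0: Pc = R·M0+t = (-0.46766, -0.24307, +1.50812); u = 764.9·(-0.46766)/1.50812 + 334.5 = 97.3077, v = 659.0·(-0.24307)/1.50812 + 254.7 = 148.4876
M1: Pc = R·M1+t = (-0.25628, -0.27003, +1.42157); u = 764.9·(-0.25628)/1.42157 + 334.5 = 196.6058, v = 659.0·(-0.27003)/1.42157 + 254.7 = 129.5220
M2: Pc = R·M2+t = (-0.28574, -0.49813, +1.42068); u = 764.9·(-0.28574)/1.42068 + 334.5 = 180.6572, v = 659.0·(-0.49813)/1.42068 + 254.7 = 23.6349
M3: Pc = R·M3+t = (-0.49712, -0.47117, +1.50723); u = 764.9·(-0.49712)/1.50723 + 334.5 = 82.2162, v = 659.0·(-0.47117)/1.50723 + 254.7 = 48.6917

c0=(97.31, 148.49) c1=(196.61, 129.52) c2=(180.66, 23.63) c3=(82.22, 48.69)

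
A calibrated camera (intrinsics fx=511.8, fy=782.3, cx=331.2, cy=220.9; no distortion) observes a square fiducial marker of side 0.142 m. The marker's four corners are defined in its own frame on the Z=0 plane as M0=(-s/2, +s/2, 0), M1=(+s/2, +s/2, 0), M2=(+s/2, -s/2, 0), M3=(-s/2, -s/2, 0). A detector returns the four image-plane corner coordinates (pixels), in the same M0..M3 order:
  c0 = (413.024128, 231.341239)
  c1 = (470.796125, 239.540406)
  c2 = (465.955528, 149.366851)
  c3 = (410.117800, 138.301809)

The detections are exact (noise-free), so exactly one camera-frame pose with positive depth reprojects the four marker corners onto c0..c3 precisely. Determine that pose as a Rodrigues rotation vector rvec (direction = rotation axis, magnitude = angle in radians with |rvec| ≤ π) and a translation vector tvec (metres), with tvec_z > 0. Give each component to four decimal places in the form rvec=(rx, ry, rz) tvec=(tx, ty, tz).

Intrinsics K: fx=511.8, fy=782.3, cx=331.2, cy=220.9
Marker side s = 0.142 m; corners in marker frame (Z=0):
  M0 = (-0.0710, +0.0710, 0)
  M1 = (+0.0710, +0.0710, 0)
  M2 = (+0.0710, -0.0710, 0)
  M3 = (-0.0710, -0.0710, 0)
Detected image corners:
  c0 = (413.024128, 231.341239) px
  c1 = (470.796125, 239.540406) px
  c2 = (465.955528, 149.366851) px
  c3 = (410.117800, 138.301809) px
Planar DLT: solve 8×8 A·h = b for H (H[2,2]=1):
  H  [+508.71606 -85.52599 +440.43680]
  H  [+114.91320 +596.26662 +188.88747]
  H  [+0.24730 -0.25666 +1.00000]
B = K⁻¹H; ‖b₁‖=0.873241, ‖b₂‖=0.873241; λ = 2/(‖b₁‖+‖b₂‖) = 1.145159, sign → tz>0 ⇒ λ=+1.145159
r₁ = λ·B[:,0] = (+0.95499,+0.08825,+0.28320); r₂ = λ·B[:,1] = (-0.00116,+0.95583,-0.29392)
r₃ = r₁×r₂ = (-0.29663,+0.28036,+0.91291); SVD([r₁ r₂ r₃]) → R = UVᵀ:
  R  [+0.95499 -0.00116 -0.29663]
  R  [+0.08825 +0.95583 +0.28036]
  R  [+0.28320 -0.29392 +0.91291]
t = (+0.24442, -0.04686, +1.14516) m
tr R = 2.823737; θ = arccos((tr R − 1)/2) = 0.422983 rad = 24.235°
axis k = ((R−Rᵀ)₃₂, (R−Rᵀ)₁₃, (R−Rᵀ)₂₁) / (2 sinθ) = (-0.699511, -0.706274, +0.108909)
rvec = θ·k = (-0.295882, -0.298742, +0.046067)

rvec=(-0.2959, -0.2987, 0.0461) tvec=(0.2444, -0.0469, 1.1452)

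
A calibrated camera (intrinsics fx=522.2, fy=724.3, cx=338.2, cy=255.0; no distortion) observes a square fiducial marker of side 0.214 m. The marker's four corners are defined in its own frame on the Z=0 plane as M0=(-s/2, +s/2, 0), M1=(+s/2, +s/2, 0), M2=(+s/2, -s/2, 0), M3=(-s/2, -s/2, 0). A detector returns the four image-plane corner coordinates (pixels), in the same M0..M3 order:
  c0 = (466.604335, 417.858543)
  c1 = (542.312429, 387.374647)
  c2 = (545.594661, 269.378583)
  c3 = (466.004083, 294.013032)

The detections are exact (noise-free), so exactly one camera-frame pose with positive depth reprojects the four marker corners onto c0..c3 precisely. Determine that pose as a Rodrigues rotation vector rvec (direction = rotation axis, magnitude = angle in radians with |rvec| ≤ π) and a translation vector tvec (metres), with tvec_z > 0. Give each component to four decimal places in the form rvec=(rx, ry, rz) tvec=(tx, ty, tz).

Intrinsics K: fx=522.2, fy=724.3, cx=338.2, cy=255.0
Marker side s = 0.214 m; corners in marker frame (Z=0):
  M0 = (-0.1070, +0.1070, 0)
  M1 = (+0.1070, +0.1070, 0)
  M2 = (+0.1070, -0.1070, 0)
  M3 = (-0.1070, -0.1070, 0)
Detected image corners:
  c0 = (466.604335, 417.858543) px
  c1 = (542.312429, 387.374647) px
  c2 = (545.594661, 269.378583) px
  c3 = (466.004083, 294.013032) px
Planar DLT: solve 8×8 A·h = b for H (H[2,2]=1):
  H  [+504.25493 +113.92890 +506.27662]
  H  [-33.18872 +646.24064 +343.28562]
  H  [+0.28040 +0.23849 +1.00000]
B = K⁻¹H; ‖b₁‖=0.845120, ‖b₂‖=0.845120; λ = 2/(‖b₁‖+‖b₂‖) = 1.183264, sign → tz>0 ⇒ λ=+1.183264
r₁ = λ·B[:,0] = (+0.92772,-0.17103,+0.33179); r₂ = λ·B[:,1] = (+0.07539,+0.95639,+0.28219)
r₃ = r₁×r₂ = (-0.36558,-0.23678,+0.90016); SVD([r₁ r₂ r₃]) → R = UVᵀ:
  R  [+0.92772 +0.07539 -0.36558]
  R  [-0.17103 +0.95639 -0.23678]
  R  [+0.33179 +0.28219 +0.90016]
t = (+0.38085, +0.14423, +1.18326) m
tr R = 2.784267; θ = arccos((tr R − 1)/2) = 0.468750 rad = 26.857°
axis k = ((R−Rᵀ)₃₂, (R−Rᵀ)₁₃, (R−Rᵀ)₂₁) / (2 sinθ) = (+0.574381, -0.771820, -0.272729)
rvec = θ·k = (+0.269241, -0.361791, -0.127842)

rvec=(0.2692, -0.3618, -0.1278) tvec=(0.3808, 0.1442, 1.1833)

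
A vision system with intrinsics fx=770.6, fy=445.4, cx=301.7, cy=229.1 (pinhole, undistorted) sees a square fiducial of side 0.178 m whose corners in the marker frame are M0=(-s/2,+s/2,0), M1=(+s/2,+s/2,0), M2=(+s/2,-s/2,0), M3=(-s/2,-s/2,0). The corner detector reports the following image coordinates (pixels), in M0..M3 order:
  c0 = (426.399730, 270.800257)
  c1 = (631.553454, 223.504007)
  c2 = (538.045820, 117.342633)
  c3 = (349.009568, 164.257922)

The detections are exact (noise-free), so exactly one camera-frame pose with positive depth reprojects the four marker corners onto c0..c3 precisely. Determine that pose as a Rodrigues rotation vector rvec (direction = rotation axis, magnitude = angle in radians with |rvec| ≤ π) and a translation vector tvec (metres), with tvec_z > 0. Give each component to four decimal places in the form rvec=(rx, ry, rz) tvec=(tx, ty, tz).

Intrinsics K: fx=770.6, fy=445.4, cx=301.7, cy=229.1
Marker side s = 0.178 m; corners in marker frame (Z=0):
  M0 = (-0.0890, +0.0890, 0)
  M1 = (+0.0890, +0.0890, 0)
  M2 = (+0.0890, -0.0890, 0)
  M3 = (-0.0890, -0.0890, 0)
Detected image corners:
  c0 = (426.399730, 270.800257) px
  c1 = (631.553454, 223.504007) px
  c2 = (538.045820, 117.342633) px
  c3 = (349.009568, 164.257922) px
Planar DLT: solve 8×8 A·h = b for H (H[2,2]=1):
  H  [+1030.89644 +288.46796 +483.40969]
  H  [-294.43959 +521.31813 +192.44003]
  H  [-0.15382 -0.39272 +1.00000]
B = K⁻¹H; ‖b₁‖=1.522087, ‖b₂‖=1.522087; λ = 2/(‖b₁‖+‖b₂‖) = 0.656993, sign → tz>0 ⇒ λ=+0.656993
r₁ = λ·B[:,0] = (+0.91848,-0.38233,-0.10106); r₂ = λ·B[:,1] = (+0.34696,+0.90169,-0.25802)
r₃ = r₁×r₂ = (+0.18977,+0.20192,+0.96084); SVD([r₁ r₂ r₃]) → R = UVᵀ:
  R  [+0.91848 +0.34696 +0.18977]
  R  [-0.38233 +0.90169 +0.20192]
  R  [-0.10106 -0.25802 +0.96084]
t = (+0.15492, -0.05408, +0.65699) m
tr R = 2.781014; θ = arccos((tr R − 1)/2) = 0.472338 rad = 27.063°
axis k = ((R−Rᵀ)₃₂, (R−Rᵀ)₁₃, (R−Rᵀ)₂₁) / (2 sinθ) = (-0.505457, +0.319618, -0.801472)
rvec = θ·k = (-0.238747, +0.150968, -0.378566)

rvec=(-0.2387, 0.1510, -0.3786) tvec=(0.1549, -0.0541, 0.6570)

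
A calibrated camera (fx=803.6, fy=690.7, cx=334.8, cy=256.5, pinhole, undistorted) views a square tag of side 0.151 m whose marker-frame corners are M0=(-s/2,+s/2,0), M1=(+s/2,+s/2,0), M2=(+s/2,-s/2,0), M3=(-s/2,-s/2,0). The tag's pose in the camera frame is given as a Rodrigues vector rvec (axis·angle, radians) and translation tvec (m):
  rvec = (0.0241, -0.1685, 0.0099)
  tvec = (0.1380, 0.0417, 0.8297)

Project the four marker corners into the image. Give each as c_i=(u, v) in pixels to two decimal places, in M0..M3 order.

c0=(396.31, 354.85) c1=(536.18, 352.86) c2=(538.73, 229.23) c3=(398.35, 227.39)

Intrinsics K: fx=803.6, fy=690.7, cx=334.8, cy=256.5
Marker side s = 0.151 m; corners in marker frame (Z=0):
  M0 = (-0.0755, +0.0755, 0)
  M1 = (+0.0755, +0.0755, 0)
  M2 = (+0.0755, -0.0755, 0)
  M3 = (-0.0755, -0.0755, 0)
rvec = (0.0241, -0.1685, 0.0099), |rvec| = θ = 0.17050 rad = 9.769°
Rodrigues: sinθ=0.16968, 1−cosθ=0.01450; R = I + sinθ·[k]× + (1−cosθ)·[k]×²:
    [+0.98579 -0.01188 -0.16757]
    [+0.00783 +0.99966 -0.02482]
    [+0.16780 +0.02315 +0.98555]
t = (0.1380, 0.0417, 0.8297) m
M0: Pc = R·M0+t = (+0.06268, +0.11658, +0.81878); u = 803.6·(+0.06268)/0.81878 + 334.8 = 396.3142, v = 690.7·(+0.11658)/0.81878 + 256.5 = 354.8468
M1: Pc = R·M1+t = (+0.21153, +0.11777, +0.84412); u = 803.6·(+0.21153)/0.84412 + 334.8 = 536.1770, v = 690.7·(+0.11777)/0.84412 + 256.5 = 352.8617
M2: Pc = R·M2+t = (+0.21332, -0.03318, +0.84062); u = 803.6·(+0.21332)/0.84062 + 334.8 = 538.7290, v = 690.7·(-0.03318)/0.84062 + 256.5 = 229.2346
M3: Pc = R·M3+t = (+0.06447, -0.03437, +0.81528); u = 803.6·(+0.06447)/0.81528 + 334.8 = 398.3458, v = 690.7·(-0.03437)/0.81528 + 256.5 = 227.3860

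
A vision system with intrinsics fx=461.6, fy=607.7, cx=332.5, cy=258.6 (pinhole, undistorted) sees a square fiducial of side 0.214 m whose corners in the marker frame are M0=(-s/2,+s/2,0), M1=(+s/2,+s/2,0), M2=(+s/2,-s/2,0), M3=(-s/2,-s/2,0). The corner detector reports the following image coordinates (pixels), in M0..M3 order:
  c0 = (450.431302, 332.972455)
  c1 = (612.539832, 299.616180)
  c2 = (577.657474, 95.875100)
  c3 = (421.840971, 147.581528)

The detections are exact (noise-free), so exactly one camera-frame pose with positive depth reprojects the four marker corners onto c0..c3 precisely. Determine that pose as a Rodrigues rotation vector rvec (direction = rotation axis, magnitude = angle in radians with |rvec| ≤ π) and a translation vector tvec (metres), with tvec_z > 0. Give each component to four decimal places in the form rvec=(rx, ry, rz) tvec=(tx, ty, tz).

Intrinsics K: fx=461.6, fy=607.7, cx=332.5, cy=258.6
Marker side s = 0.214 m; corners in marker frame (Z=0):
  M0 = (-0.1070, +0.1070, 0)
  M1 = (+0.1070, +0.1070, 0)
  M2 = (+0.1070, -0.1070, 0)
  M3 = (-0.1070, -0.1070, 0)
Detected image corners:
  c0 = (450.431302, 332.972455) px
  c1 = (612.539832, 299.616180) px
  c2 = (577.657474, 95.875100) px
  c3 = (421.840971, 147.581528) px
Planar DLT: solve 8×8 A·h = b for H (H[2,2]=1):
  H  [+504.95534 +99.66477 +511.53882]
  H  [-300.14123 +886.72161 +219.09313]
  H  [-0.46103 -0.09292 +1.00000]
B = K⁻¹H; ‖b₁‖=1.527969, ‖b₂‖=1.527969; λ = 2/(‖b₁‖+‖b₂‖) = 0.654464, sign → tz>0 ⇒ λ=+0.654464
r₁ = λ·B[:,0] = (+0.93327,-0.19484,-0.30173); r₂ = λ·B[:,1] = (+0.18511,+0.98083,-0.06081)
r₃ = r₁×r₂ = (+0.30779,+0.00090,+0.95145); SVD([r₁ r₂ r₃]) → R = UVᵀ:
  R  [+0.93327 +0.18511 +0.30779]
  R  [-0.19484 +0.98083 +0.00090]
  R  [-0.30173 -0.06081 +0.95145]
t = (+0.25384, -0.04255, +0.65446) m
tr R = 2.865560; θ = arccos((tr R − 1)/2) = 0.368746 rad = 21.128°
axis k = ((R−Rᵀ)₃₂, (R−Rᵀ)₁₃, (R−Rᵀ)₂₁) / (2 sinθ) = (-0.085608, +0.845506, -0.527059)
rvec = θ·k = (-0.031567, +0.311777, -0.194351)

rvec=(-0.0316, 0.3118, -0.1944) tvec=(0.2538, -0.0425, 0.6545)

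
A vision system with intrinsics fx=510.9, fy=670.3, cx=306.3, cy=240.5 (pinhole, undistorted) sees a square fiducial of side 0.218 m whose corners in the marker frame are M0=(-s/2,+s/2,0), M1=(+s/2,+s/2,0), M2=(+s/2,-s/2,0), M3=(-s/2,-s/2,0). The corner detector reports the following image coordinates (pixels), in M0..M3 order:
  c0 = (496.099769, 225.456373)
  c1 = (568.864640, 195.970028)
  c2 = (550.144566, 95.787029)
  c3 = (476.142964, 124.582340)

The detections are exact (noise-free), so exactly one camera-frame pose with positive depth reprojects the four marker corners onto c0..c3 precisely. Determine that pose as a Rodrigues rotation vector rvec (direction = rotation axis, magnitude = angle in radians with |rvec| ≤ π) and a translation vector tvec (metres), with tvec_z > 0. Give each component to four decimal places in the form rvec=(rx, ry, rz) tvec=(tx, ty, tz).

Intrinsics K: fx=510.9, fy=670.3, cx=306.3, cy=240.5
Marker side s = 0.218 m; corners in marker frame (Z=0):
  M0 = (-0.1090, +0.1090, 0)
  M1 = (+0.1090, +0.1090, 0)
  M2 = (+0.1090, -0.1090, 0)
  M3 = (-0.1090, -0.1090, 0)
Detected image corners:
  c0 = (496.099769, 225.456373) px
  c1 = (568.864640, 195.970028) px
  c2 = (550.144566, 95.787029) px
  c3 = (476.142964, 124.582340) px
Planar DLT: solve 8×8 A·h = b for H (H[2,2]=1):
  H  [+362.80057 +122.20592 +523.08097]
  H  [-125.64392 +471.41631 +160.72055]
  H  [+0.05011 +0.06410 +1.00000]
B = K⁻¹H; ‖b₁‖=0.712190, ‖b₂‖=0.712190; λ = 2/(‖b₁‖+‖b₂‖) = 1.404121, sign → tz>0 ⇒ λ=+1.404121
r₁ = λ·B[:,0] = (+0.95491,-0.28844,+0.07037); r₂ = λ·B[:,1] = (+0.28190,+0.95521,+0.09001)
r₃ = r₁×r₂ = (-0.09318,-0.06611,+0.99345); SVD([r₁ r₂ r₃]) → R = UVᵀ:
  R  [+0.95491 +0.28190 -0.09318]
  R  [-0.28844 +0.95521 -0.06611]
  R  [+0.07037 +0.09001 +0.99345]
t = (+0.59579, -0.16712, +1.40412) m
tr R = 2.903573; θ = arccos((tr R − 1)/2) = 0.311788 rad = 17.864°
axis k = ((R−Rᵀ)₃₂, (R−Rᵀ)₁₃, (R−Rᵀ)₂₁) / (2 sinθ) = (+0.254461, -0.266561, -0.929621)
rvec = θ·k = (+0.079338, -0.083111, -0.289844)

rvec=(0.0793, -0.0831, -0.2898) tvec=(0.5958, -0.1671, 1.4041)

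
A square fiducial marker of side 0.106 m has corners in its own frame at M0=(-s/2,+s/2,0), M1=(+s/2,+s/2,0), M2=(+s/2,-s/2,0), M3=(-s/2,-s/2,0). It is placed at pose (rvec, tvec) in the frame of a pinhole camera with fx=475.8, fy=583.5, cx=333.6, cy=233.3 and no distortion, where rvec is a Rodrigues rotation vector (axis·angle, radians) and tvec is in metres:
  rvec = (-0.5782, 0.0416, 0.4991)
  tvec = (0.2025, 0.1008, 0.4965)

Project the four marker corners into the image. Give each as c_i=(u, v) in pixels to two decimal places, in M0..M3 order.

Intrinsics K: fx=475.8, fy=583.5, cx=333.6, cy=233.3
Marker side s = 0.106 m; corners in marker frame (Z=0):
  M0 = (-0.0530, +0.0530, 0)
  M1 = (+0.0530, +0.0530, 0)
  M2 = (+0.0530, -0.0530, 0)
  M3 = (-0.0530, -0.0530, 0)
rvec = (-0.5782, 0.0416, 0.4991), |rvec| = θ = 0.76495 rad = 43.828°
Rodrigues: sinθ=0.69250, 1−cosθ=0.27858; R = I + sinθ·[k]× + (1−cosθ)·[k]×²:
    [+0.88058 -0.46328 -0.09973]
    [+0.44038 +0.72224 +0.53332]
    [-0.17505 -0.51355 +0.84001]
t = (0.2025, 0.1008, 0.4965) m
M0: Pc = R·M0+t = (+0.13128, +0.11574, +0.47856); u = 475.8·(+0.13128)/0.47856 + 333.6 = 464.1183, v = 583.5·(+0.11574)/0.47856 + 233.3 = 374.4185
M1: Pc = R·M1+t = (+0.22462, +0.16242, +0.46000); u = 475.8·(+0.22462)/0.46000 + 333.6 = 565.9300, v = 583.5·(+0.16242)/0.46000 + 233.3 = 439.3230
M2: Pc = R·M2+t = (+0.27372, +0.08586, +0.51444); u = 475.8·(+0.27372)/0.51444 + 333.6 = 586.7647, v = 583.5·(+0.08586)/0.51444 + 233.3 = 330.6874
M3: Pc = R·M3+t = (+0.18038, +0.03918, +0.53300); u = 475.8·(+0.18038)/0.53300 + 333.6 = 494.6261, v = 583.5·(+0.03918)/0.53300 + 233.3 = 276.1937

c0=(464.12, 374.42) c1=(565.93, 439.32) c2=(586.76, 330.69) c3=(494.63, 276.19)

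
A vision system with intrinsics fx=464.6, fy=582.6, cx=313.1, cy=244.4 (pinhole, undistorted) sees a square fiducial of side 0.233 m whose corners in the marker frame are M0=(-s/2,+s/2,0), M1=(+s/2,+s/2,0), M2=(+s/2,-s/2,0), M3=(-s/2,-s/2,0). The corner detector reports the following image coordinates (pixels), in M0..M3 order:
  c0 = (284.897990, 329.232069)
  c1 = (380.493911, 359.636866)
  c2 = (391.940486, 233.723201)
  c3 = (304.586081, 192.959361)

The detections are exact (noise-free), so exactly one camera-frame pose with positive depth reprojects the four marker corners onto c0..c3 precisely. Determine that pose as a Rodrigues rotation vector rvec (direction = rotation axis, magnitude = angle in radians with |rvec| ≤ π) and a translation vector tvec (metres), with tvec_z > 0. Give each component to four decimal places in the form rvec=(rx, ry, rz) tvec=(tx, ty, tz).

rvec=(-0.2726, -0.4804, 0.2365) tvec=(0.0638, 0.0561, 0.9911)

Intrinsics K: fx=464.6, fy=582.6, cx=313.1, cy=244.4
Marker side s = 0.233 m; corners in marker frame (Z=0):
  M0 = (-0.1165, +0.1165, 0)
  M1 = (+0.1165, +0.1165, 0)
  M2 = (+0.1165, -0.1165, 0)
  M3 = (-0.1165, -0.1165, 0)
Detected image corners:
  c0 = (284.897990, 329.232069) px
  c1 = (380.493911, 359.636866) px
  c2 = (391.940486, 233.723201) px
  c3 = (304.586081, 192.959361) px
Planar DLT: solve 8×8 A·h = b for H (H[2,2]=1):
  H  [+536.48128 -172.99692 +343.02664]
  H  [+271.92320 +473.84005 +277.36667]
  H  [+0.42449 -0.31444 +1.00000]
B = K⁻¹H; ‖b₁‖=1.008993, ‖b₂‖=1.008993; λ = 2/(‖b₁‖+‖b₂‖) = 0.991088, sign → tz>0 ⇒ λ=+0.991088
r₁ = λ·B[:,0] = (+0.86090,+0.28609,+0.42071); r₂ = λ·B[:,1] = (-0.15902,+0.93680,-0.31163)
r₃ = r₁×r₂ = (-0.48328,+0.20138,+0.85199); SVD([r₁ r₂ r₃]) → R = UVᵀ:
  R  [+0.86090 -0.15902 -0.48328]
  R  [+0.28609 +0.93680 +0.20138]
  R  [+0.42071 -0.31163 +0.85199]
t = (+0.06384, +0.05608, +0.99109) m
tr R = 2.649693; θ = arccos((tr R − 1)/2) = 0.600866 rad = 34.427°
axis k = ((R−Rᵀ)₃₂, (R−Rᵀ)₁₃, (R−Rᵀ)₂₁) / (2 sinθ) = (-0.453710, -0.799487, +0.393660)
rvec = θ·k = (-0.272619, -0.480384, +0.236537)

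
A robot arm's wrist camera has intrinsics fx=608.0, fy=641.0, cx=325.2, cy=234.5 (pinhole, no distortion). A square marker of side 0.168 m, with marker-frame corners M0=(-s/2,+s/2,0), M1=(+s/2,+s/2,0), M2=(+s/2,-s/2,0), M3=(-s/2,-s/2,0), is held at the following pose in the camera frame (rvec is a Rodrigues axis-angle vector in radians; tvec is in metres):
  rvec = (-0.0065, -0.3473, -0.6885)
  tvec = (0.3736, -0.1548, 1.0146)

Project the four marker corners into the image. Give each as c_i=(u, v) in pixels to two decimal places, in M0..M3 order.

c0=(548.20, 210.35) c1=(606.68, 147.88) c2=(549.93, 65.55) c3=(487.29, 124.71)

Intrinsics K: fx=608.0, fy=641.0, cx=325.2, cy=234.5
Marker side s = 0.168 m; corners in marker frame (Z=0):
  M0 = (-0.0840, +0.0840, 0)
  M1 = (+0.0840, +0.0840, 0)
  M2 = (+0.0840, -0.0840, 0)
  M3 = (-0.0840, -0.0840, 0)
rvec = (-0.0065, -0.3473, -0.6885), |rvec| = θ = 0.77116 rad = 44.184°
Rodrigues: sinθ=0.69697, 1−cosθ=0.28290; R = I + sinθ·[k]× + (1−cosθ)·[k]×²:
    [+0.71712 +0.62333 -0.31176]
    [-0.62119 +0.77448 +0.11962]
    [+0.31602 +0.10787 +0.94260]
t = (0.3736, -0.1548, 1.0146) m
M0: Pc = R·M0+t = (+0.36572, -0.03756, +0.99712); u = 608.0·(+0.36572)/0.99712 + 325.2 = 548.2020, v = 641.0·(-0.03756)/0.99712 + 234.5 = 210.3518
M1: Pc = R·M1+t = (+0.48620, -0.14192, +1.05021); u = 608.0·(+0.48620)/1.05021 + 325.2 = 606.6765, v = 641.0·(-0.14192)/1.05021 + 234.5 = 147.8762
M2: Pc = R·M2+t = (+0.38148, -0.27204, +1.03208); u = 608.0·(+0.38148)/1.03208 + 325.2 = 549.9286, v = 641.0·(-0.27204)/1.03208 + 234.5 = 65.5457
M3: Pc = R·M3+t = (+0.26100, -0.16768, +0.97899); u = 608.0·(+0.26100)/0.97899 + 325.2 = 487.2942, v = 641.0·(-0.16768)/0.97899 + 234.5 = 124.7130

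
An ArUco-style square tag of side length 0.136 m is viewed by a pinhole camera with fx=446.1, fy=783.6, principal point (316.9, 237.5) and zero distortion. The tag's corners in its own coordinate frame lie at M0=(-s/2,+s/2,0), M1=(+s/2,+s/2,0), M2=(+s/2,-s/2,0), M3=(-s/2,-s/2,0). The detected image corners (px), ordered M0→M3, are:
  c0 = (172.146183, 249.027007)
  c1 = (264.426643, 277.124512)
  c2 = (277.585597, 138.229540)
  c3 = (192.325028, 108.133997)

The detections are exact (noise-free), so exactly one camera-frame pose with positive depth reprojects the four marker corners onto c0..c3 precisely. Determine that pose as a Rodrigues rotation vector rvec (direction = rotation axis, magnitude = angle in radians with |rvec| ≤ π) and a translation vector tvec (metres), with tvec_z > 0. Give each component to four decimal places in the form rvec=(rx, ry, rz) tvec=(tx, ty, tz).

rvec=(-0.3692, -0.1824, 0.1508) tvec=(-0.1374, -0.0409, 0.6862)

Intrinsics K: fx=446.1, fy=783.6, cx=316.9, cy=237.5
Marker side s = 0.136 m; corners in marker frame (Z=0):
  M0 = (-0.0680, +0.0680, 0)
  M1 = (+0.0680, +0.0680, 0)
  M2 = (+0.0680, -0.0680, 0)
  M3 = (-0.0680, -0.0680, 0)
Detected image corners:
  c0 = (172.146183, 249.027007) px
  c1 = (264.426643, 277.124512) px
  c2 = (277.585597, 138.229540) px
  c3 = (192.325028, 108.133997) px
Planar DLT: solve 8×8 A·h = b for H (H[2,2]=1):
  H  [+701.05744 -244.70172 +227.58361]
  H  [+256.21362 +924.11255 +190.77245]
  H  [+0.21746 -0.54063 +1.00000]
B = K⁻¹H; ‖b₁‖=1.457208, ‖b₂‖=1.457208; λ = 2/(‖b₁‖+‖b₂‖) = 0.686244, sign → tz>0 ⇒ λ=+0.686244
r₁ = λ·B[:,0] = (+0.97244,+0.17915,+0.14923); r₂ = λ·B[:,1] = (-0.11288,+0.92175,-0.37100)
r₃ = r₁×r₂ = (-0.20402,+0.34393,+0.91656); SVD([r₁ r₂ r₃]) → R = UVᵀ:
  R  [+0.97244 -0.11288 -0.20402]
  R  [+0.17915 +0.92175 +0.34393]
  R  [+0.14923 -0.37100 +0.91656]
t = (-0.13740, -0.04092, +0.68624) m
tr R = 2.810745; θ = arccos((tr R − 1)/2) = 0.438540 rad = 25.126°
axis k = ((R−Rᵀ)₃₂, (R−Rᵀ)₁₃, (R−Rᵀ)₂₁) / (2 sinθ) = (-0.841859, -0.415967, +0.343869)
rvec = θ·k = (-0.369189, -0.182418, +0.150800)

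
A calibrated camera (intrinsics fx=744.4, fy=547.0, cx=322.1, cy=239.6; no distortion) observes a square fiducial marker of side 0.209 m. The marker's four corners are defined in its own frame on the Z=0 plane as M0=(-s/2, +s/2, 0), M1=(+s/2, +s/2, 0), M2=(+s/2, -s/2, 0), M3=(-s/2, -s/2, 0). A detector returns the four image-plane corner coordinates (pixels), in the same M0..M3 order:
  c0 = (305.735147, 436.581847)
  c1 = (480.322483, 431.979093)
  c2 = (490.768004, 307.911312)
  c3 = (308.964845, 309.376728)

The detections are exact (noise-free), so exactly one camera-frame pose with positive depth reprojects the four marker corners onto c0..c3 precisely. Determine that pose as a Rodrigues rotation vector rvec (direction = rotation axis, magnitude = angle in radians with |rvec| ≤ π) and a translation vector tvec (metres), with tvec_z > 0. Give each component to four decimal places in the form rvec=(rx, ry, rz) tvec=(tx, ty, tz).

rvec=(0.1724, -0.1065, 0.0119) tvec=(0.0871, 0.2091, 0.8591)

Intrinsics K: fx=744.4, fy=547.0, cx=322.1, cy=239.6
Marker side s = 0.209 m; corners in marker frame (Z=0):
  M0 = (-0.1045, +0.1045, 0)
  M1 = (+0.1045, +0.1045, 0)
  M2 = (+0.1045, -0.1045, 0)
  M3 = (-0.1045, -0.1045, 0)
Detected image corners:
  c0 = (305.735147, 436.581847) px
  c1 = (480.322483, 431.979093) px
  c2 = (490.768004, 307.911312) px
  c3 = (308.964845, 309.376728) px
Planar DLT: solve 8×8 A·h = b for H (H[2,2]=1):
  H  [+901.51938 +45.76252 +397.53379]
  H  [+31.49073 +674.77633 +372.74573]
  H  [+0.12428 +0.19852 +1.00000]
B = K⁻¹H; ‖b₁‖=1.163953, ‖b₂‖=1.163953; λ = 2/(‖b₁‖+‖b₂‖) = 0.859142, sign → tz>0 ⇒ λ=+0.859142
r₁ = λ·B[:,0] = (+0.99428,+0.00269,+0.10677); r₂ = λ·B[:,1] = (-0.02098,+0.98512,+0.17056)
r₃ = r₁×r₂ = (-0.10472,-0.17182,+0.97955); SVD([r₁ r₂ r₃]) → R = UVᵀ:
  R  [+0.99428 -0.02098 -0.10472]
  R  [+0.00269 +0.98512 -0.17182]
  R  [+0.10677 +0.17056 +0.97955]
t = (+0.08706, +0.20912, +0.85914) m
tr R = 2.958951; θ = arccos((tr R − 1)/2) = 0.202954 rad = 11.628°
axis k = ((R−Rᵀ)₃₂, (R−Rᵀ)₁₃, (R−Rᵀ)₂₁) / (2 sinθ) = (+0.849302, -0.524630, +0.058730)
rvec = θ·k = (+0.172370, -0.106476, +0.011919)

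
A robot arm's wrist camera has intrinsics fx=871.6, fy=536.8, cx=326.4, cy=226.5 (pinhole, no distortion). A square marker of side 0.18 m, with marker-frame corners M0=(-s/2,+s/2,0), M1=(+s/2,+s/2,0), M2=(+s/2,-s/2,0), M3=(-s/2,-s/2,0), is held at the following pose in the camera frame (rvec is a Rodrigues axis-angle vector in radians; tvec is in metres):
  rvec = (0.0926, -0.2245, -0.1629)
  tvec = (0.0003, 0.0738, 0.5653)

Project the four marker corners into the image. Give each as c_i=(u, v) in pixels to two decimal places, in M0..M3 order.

Intrinsics K: fx=871.6, fy=536.8, cx=326.4, cy=226.5
Marker side s = 0.18 m; corners in marker frame (Z=0):
  M0 = (-0.0900, +0.0900, 0)
  M1 = (+0.0900, +0.0900, 0)
  M2 = (+0.0900, -0.0900, 0)
  M3 = (-0.0900, -0.0900, 0)
rvec = (0.0926, -0.2245, -0.1629), |rvec| = θ = 0.29242 rad = 16.755°
Rodrigues: sinθ=0.28827, 1−cosθ=0.04245; R = I + sinθ·[k]× + (1−cosθ)·[k]×²:
    [+0.96181 +0.15027 -0.22880]
    [-0.17091 +0.98257 -0.07313]
    [+0.21383 +0.10944 +0.97072]
t = (0.0003, 0.0738, 0.5653) m
M0: Pc = R·M0+t = (-0.07274, +0.17761, +0.55591); u = 871.6·(-0.07274)/0.55591 + 326.4 = 212.3541, v = 536.8·(+0.17761)/0.55591 + 226.5 = 398.0088
M1: Pc = R·M1+t = (+0.10039, +0.14685, +0.59439); u = 871.6·(+0.10039)/0.59439 + 326.4 = 473.6036, v = 536.8·(+0.14685)/0.59439 + 226.5 = 359.1204
M2: Pc = R·M2+t = (+0.07334, -0.03001, +0.57469); u = 871.6·(+0.07334)/0.57469 + 326.4 = 437.6273, v = 536.8·(-0.03001)/0.57469 + 226.5 = 198.4660
M3: Pc = R·M3+t = (-0.09979, +0.00075, +0.53621); u = 871.6·(-0.09979)/0.53621 + 326.4 = 164.1975, v = 536.8·(+0.00075)/0.53621 + 226.5 = 227.2514

c0=(212.35, 398.01) c1=(473.60, 359.12) c2=(437.63, 198.47) c3=(164.20, 227.25)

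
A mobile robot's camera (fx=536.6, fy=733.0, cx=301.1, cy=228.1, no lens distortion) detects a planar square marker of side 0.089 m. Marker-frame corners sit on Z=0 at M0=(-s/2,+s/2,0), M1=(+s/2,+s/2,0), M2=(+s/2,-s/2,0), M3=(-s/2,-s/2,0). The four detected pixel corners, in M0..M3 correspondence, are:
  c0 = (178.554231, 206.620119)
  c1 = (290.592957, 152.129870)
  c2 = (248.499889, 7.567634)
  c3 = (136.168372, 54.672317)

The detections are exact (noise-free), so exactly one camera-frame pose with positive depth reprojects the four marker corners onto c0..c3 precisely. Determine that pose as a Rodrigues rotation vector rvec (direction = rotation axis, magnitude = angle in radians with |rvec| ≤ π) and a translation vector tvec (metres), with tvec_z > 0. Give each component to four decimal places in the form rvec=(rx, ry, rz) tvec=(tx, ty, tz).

rvec=(-0.1027, -0.1908, -0.3691) tvec=(-0.0651, -0.0683, 0.4037)

Intrinsics K: fx=536.6, fy=733.0, cx=301.1, cy=228.1
Marker side s = 0.089 m; corners in marker frame (Z=0):
  M0 = (-0.0445, +0.0445, 0)
  M1 = (+0.0445, +0.0445, 0)
  M2 = (+0.0445, -0.0445, 0)
  M3 = (-0.0445, -0.0445, 0)
Detected image corners:
  c0 = (178.554231, 206.620119) px
  c1 = (290.592957, 152.129870) px
  c2 = (248.499889, 7.567634) px
  c3 = (136.168372, 54.672317) px
Planar DLT: solve 8×8 A·h = b for H (H[2,2]=1):
  H  [+1368.24417 +440.26291 +214.56257]
  H  [-517.34527 +1647.94221 +104.14700]
  H  [+0.50468 -0.16069 +1.00000]
B = K⁻¹H; ‖b₁‖=2.477278, ‖b₂‖=2.477278; λ = 2/(‖b₁‖+‖b₂‖) = 0.403669, sign → tz>0 ⇒ λ=+0.403669
r₁ = λ·B[:,0] = (+0.91498,-0.34830,+0.20372); r₂ = λ·B[:,1] = (+0.36760,+0.92772,-0.06487)
r₃ = r₁×r₂ = (-0.16640,+0.13424,+0.97688); SVD([r₁ r₂ r₃]) → R = UVᵀ:
  R  [+0.91498 +0.36760 -0.16640]
  R  [-0.34830 +0.92772 +0.13424]
  R  [+0.20372 -0.06487 +0.97688]
t = (-0.06510, -0.06826, +0.40367) m
tr R = 2.819575; θ = arccos((tr R − 1)/2) = 0.428025 rad = 24.524°
axis k = ((R−Rᵀ)₃₂, (R−Rᵀ)₁₃, (R−Rᵀ)₂₁) / (2 sinθ) = (-0.239845, -0.445856, -0.862373)
rvec = θ·k = (-0.102660, -0.190837, -0.369117)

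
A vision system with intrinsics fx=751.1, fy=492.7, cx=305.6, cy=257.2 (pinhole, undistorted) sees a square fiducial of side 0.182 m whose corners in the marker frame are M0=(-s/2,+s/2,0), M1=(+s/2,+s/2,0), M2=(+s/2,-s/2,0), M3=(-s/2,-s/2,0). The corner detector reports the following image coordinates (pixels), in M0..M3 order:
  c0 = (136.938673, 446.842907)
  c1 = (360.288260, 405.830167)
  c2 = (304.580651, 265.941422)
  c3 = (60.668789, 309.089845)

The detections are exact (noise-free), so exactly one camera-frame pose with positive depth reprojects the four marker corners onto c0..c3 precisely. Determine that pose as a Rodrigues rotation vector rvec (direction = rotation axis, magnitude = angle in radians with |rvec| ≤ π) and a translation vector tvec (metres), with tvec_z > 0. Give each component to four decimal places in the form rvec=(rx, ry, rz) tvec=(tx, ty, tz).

Intrinsics K: fx=751.1, fy=492.7, cx=305.6, cy=257.2
Marker side s = 0.182 m; corners in marker frame (Z=0):
  M0 = (-0.0910, +0.0910, 0)
  M1 = (+0.0910, +0.0910, 0)
  M2 = (+0.0910, -0.0910, 0)
  M3 = (-0.0910, -0.0910, 0)
Detected image corners:
  c0 = (136.938673, 446.842907) px
  c1 = (360.288260, 405.830167) px
  c2 = (304.580651, 265.941422) px
  c3 = (60.668789, 309.089845) px
Planar DLT: solve 8×8 A·h = b for H (H[2,2]=1):
  H  [+1293.60790 +463.06980 +217.63022]
  H  [-210.55936 +929.62282 +359.76913]
  H  [+0.05716 +0.46744 +1.00000]
B = K⁻¹H; ‖b₁‖=1.760395, ‖b₂‖=1.760395; λ = 2/(‖b₁‖+‖b₂‖) = 0.568054, sign → tz>0 ⇒ λ=+0.568054
r₁ = λ·B[:,0] = (+0.96514,-0.25971,+0.03247); r₂ = λ·B[:,1] = (+0.24218,+0.93319,+0.26553)
r₃ = r₁×r₂ = (-0.09926,-0.24841,+0.96356); SVD([r₁ r₂ r₃]) → R = UVᵀ:
  R  [+0.96514 +0.24218 -0.09926]
  R  [-0.25971 +0.93319 -0.24841]
  R  [+0.03247 +0.26553 +0.96356]
t = (-0.06653, +0.11826, +0.56805) m
tr R = 2.861885; θ = arccos((tr R − 1)/2) = 0.373811 rad = 21.418°
axis k = ((R−Rᵀ)₃₂, (R−Rᵀ)₁₃, (R−Rᵀ)₂₁) / (2 sinθ) = (+0.703703, -0.180378, -0.687216)
rvec = θ·k = (+0.263052, -0.067427, -0.256889)

rvec=(0.2631, -0.0674, -0.2569) tvec=(-0.0665, 0.1183, 0.5681)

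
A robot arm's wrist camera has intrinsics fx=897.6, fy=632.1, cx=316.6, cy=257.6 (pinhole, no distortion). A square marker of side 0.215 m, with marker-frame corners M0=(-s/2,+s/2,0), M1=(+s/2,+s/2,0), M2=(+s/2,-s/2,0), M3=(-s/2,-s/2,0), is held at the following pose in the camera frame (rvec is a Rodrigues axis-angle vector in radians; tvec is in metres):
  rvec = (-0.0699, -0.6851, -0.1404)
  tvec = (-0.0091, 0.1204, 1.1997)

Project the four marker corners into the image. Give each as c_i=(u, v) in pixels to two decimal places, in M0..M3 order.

Intrinsics K: fx=897.6, fy=632.1, cx=316.6, cy=257.6
Marker side s = 0.215 m; corners in marker frame (Z=0):
  M0 = (-0.1075, +0.1075, 0)
  M1 = (+0.1075, +0.1075, 0)
  M2 = (+0.1075, -0.1075, 0)
  M3 = (-0.1075, -0.1075, 0)
rvec = (-0.0699, -0.6851, -0.1404), |rvec| = θ = 0.70282 rad = 40.269°
Rodrigues: sinθ=0.64637, 1−cosθ=0.23698; R = I + sinθ·[k]× + (1−cosθ)·[k]×²:
    [+0.76536 +0.15210 -0.62537]
    [-0.10615 +0.98820 +0.11043]
    [+0.63478 -0.01814 +0.77248]
t = (-0.0091, 0.1204, 1.1997) m
M0: Pc = R·M0+t = (-0.07503, +0.23804, +1.12951); u = 897.6·(-0.07503)/1.12951 + 316.6 = 256.9782, v = 632.1·(+0.23804)/1.12951 + 257.6 = 390.8139
M1: Pc = R·M1+t = (+0.08953, +0.21522, +1.26599); u = 897.6·(+0.08953)/1.26599 + 316.6 = 380.0758, v = 632.1·(+0.21522)/1.26599 + 257.6 = 365.0581
M2: Pc = R·M2+t = (+0.05683, +0.00276, +1.26989); u = 897.6·(+0.05683)/1.26989 + 316.6 = 356.7666, v = 632.1·(+0.00276)/1.26989 + 257.6 = 258.9726
M3: Pc = R·M3+t = (-0.10773, +0.02558, +1.13341); u = 897.6·(-0.10773)/1.13341 + 316.6 = 231.2859, v = 632.1·(+0.02558)/1.13341 + 257.6 = 271.8657

c0=(256.98, 390.81) c1=(380.08, 365.06) c2=(356.77, 258.97) c3=(231.29, 271.87)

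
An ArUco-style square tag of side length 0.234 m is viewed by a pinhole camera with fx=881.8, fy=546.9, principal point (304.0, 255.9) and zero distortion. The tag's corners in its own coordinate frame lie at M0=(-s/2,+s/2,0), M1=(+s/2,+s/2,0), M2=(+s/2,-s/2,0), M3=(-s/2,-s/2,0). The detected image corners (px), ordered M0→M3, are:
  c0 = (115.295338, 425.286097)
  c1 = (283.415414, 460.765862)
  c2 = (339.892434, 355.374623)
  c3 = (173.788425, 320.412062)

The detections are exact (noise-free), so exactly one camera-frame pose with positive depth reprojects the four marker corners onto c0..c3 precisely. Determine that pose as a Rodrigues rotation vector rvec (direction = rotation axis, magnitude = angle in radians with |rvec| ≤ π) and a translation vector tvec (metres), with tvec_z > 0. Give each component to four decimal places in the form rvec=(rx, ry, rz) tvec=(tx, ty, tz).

Intrinsics K: fx=881.8, fy=546.9, cx=304.0, cy=255.9
Marker side s = 0.234 m; corners in marker frame (Z=0):
  M0 = (-0.1170, +0.1170, 0)
  M1 = (+0.1170, +0.1170, 0)
  M2 = (+0.1170, -0.1170, 0)
  M3 = (-0.1170, -0.1170, 0)
Detected image corners:
  c0 = (115.295338, 425.286097) px
  c1 = (283.415414, 460.765862) px
  c2 = (339.892434, 355.374623) px
  c3 = (173.788425, 320.412062) px
Planar DLT: solve 8×8 A·h = b for H (H[2,2]=1):
  H  [+713.36018 -257.68813 +228.24229]
  H  [+149.19754 +428.70189 +390.12853]
  H  [-0.00336 -0.05271 +1.00000]
B = K⁻¹H; ‖b₁‖=0.855351, ‖b₂‖=0.855351; λ = 2/(‖b₁‖+‖b₂‖) = 1.169111, sign → tz>0 ⇒ λ=+1.169111
r₁ = λ·B[:,0] = (+0.94715,+0.32078,-0.00393); r₂ = λ·B[:,1] = (-0.32040,+0.94527,-0.06163)
r₃ = r₁×r₂ = (-0.01605,+0.05963,+0.99809); SVD([r₁ r₂ r₃]) → R = UVᵀ:
  R  [+0.94715 -0.32040 -0.01605]
  R  [+0.32078 +0.94527 +0.05963]
  R  [-0.00393 -0.06163 +0.99809]
t = (-0.10044, +0.28694, +1.16911) m
tr R = 2.890511; θ = arccos((tr R − 1)/2) = 0.332419 rad = 19.046°
axis k = ((R−Rᵀ)₃₂, (R−Rᵀ)₁₃, (R−Rᵀ)₂₁) / (2 sinθ) = (-0.185791, -0.018568, +0.982414)
rvec = θ·k = (-0.061760, -0.006172, +0.326573)

rvec=(-0.0618, -0.0062, 0.3266) tvec=(-0.1004, 0.2869, 1.1691)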